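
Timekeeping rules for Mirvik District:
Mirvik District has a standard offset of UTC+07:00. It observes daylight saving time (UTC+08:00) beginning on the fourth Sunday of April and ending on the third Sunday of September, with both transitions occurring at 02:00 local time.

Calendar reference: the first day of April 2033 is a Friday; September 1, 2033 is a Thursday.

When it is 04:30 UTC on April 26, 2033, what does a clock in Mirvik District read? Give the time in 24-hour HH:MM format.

1 April 2033 is a Friday, so the first Sunday is April 3 and the fourth is April 24.
1 September 2033 is a Thursday, so the first Sunday is September 4 and the third is September 18.
At the standard offset (UTC+07:00), 04:30 UTC + 7h = 11:30 Mirvik District standard time.
Daylight saving runs 24 April – 18 September; the standard-time date in Mirvik District, April 26, 2033, is inside that window, so Mirvik District is at UTC+08:00.
04:30 UTC + 8h = 12:30 local.

12:30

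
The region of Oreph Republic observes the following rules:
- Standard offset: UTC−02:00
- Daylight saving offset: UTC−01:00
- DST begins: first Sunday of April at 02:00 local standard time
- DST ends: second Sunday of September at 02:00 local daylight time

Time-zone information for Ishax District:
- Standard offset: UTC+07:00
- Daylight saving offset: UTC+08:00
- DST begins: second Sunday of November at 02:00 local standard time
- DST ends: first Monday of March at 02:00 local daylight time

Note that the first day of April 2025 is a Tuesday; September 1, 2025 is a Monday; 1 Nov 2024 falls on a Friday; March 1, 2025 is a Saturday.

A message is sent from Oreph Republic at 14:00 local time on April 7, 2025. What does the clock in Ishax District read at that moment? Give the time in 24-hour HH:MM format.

1 April 2025 is a Tuesday, so the first Sunday is April 6.
1 September 2025 is a Monday, so the first Sunday is September 7 and the second is September 14.
Daylight saving runs 6 April – 14 September; April 7, 2025 is inside that window, so Oreph Republic is at UTC−01:00.
14:00 Oreph Republic + 1h = 15:00 UTC.
1 November 2024 is a Friday, so the first Sunday is November 3 and the second is November 10.
1 March 2025 is a Saturday, so the first Monday is March 3.
At the standard offset (UTC+07:00), 15:00 UTC + 7h = 22:00 Ishax District standard time.
The standard-time date in Ishax District, April 7, 2025, is outside the daylight-saving period (10 November 2024 – 3 March 2025), so Ishax District is on standard time, UTC+07:00.
15:00 UTC + 7h = 22:00 Ishax District.

22:00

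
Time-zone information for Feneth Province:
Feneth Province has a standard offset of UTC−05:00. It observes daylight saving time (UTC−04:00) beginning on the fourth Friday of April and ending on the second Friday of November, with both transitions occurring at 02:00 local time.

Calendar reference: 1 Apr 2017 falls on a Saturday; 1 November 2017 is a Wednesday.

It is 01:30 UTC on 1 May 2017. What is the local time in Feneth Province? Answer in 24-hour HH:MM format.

1 April 2017 is a Saturday, so the first Friday is April 7 and the fourth is April 28.
1 November 2017 is a Wednesday, so the first Friday is November 3 and the second is November 10.
At the standard offset (UTC−05:00), 01:30 UTC − 5h = 20:30 Feneth Province standard time (rolling into the previous day, 30 April 2017).
The standard-time date in Feneth Province, 30 April 2017, falls between 28 April and 10 November, so daylight saving is in effect and Feneth Province is at UTC−04:00.
01:30 UTC − 4h = 21:30 local (rolling into the previous day, 30 April 2017).

21:30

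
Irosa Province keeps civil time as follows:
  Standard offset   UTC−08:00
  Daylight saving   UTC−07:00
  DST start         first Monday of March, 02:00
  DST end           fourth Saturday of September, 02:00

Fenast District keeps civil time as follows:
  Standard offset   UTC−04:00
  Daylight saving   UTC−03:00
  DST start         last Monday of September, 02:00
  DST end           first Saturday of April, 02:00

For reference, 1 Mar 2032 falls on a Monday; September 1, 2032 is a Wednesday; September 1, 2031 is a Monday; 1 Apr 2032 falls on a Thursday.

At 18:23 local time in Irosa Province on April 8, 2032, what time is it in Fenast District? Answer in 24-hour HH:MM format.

21:23

1 March 2032 is a Monday, so the first Monday is March 1.
1 September 2032 is a Wednesday, so the first Saturday is September 4 and the fourth is September 25.
April 8, 2032 falls between 1 March and 25 September, so daylight saving is in effect and Irosa Province is at UTC−07:00.
18:23 Irosa Province + 7h = 01:23 UTC (rolling into the next day, 9 April 2032).
1 September 2031 is a Monday, so Mondays fall on 1, 8, 15, 22, 29; the last is September 29.
1 April 2032 is a Thursday, so the first Saturday is April 3.
At the standard offset (UTC−04:00), 01:23 UTC − 4h = 21:23 Fenast District standard time (rolling into the previous day, 8 April 2032).
Daylight saving runs 29 September 2031 – 3 April 2032; the standard-time date in Fenast District, April 8, 2032, is outside that window, so Fenast District is on standard time at UTC−04:00.
01:23 UTC − 4h = 21:23 Fenast District (rolling into the previous day, 8 April 2032).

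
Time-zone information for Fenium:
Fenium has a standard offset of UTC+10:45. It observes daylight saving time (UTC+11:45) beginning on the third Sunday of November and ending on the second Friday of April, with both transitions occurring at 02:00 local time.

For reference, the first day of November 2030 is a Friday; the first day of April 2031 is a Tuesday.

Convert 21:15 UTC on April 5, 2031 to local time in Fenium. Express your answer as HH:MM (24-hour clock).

09:00

1 November 2030 is a Friday, so the first Sunday is November 3 and the third is November 17.
1 April 2031 is a Tuesday, so the first Friday is April 4 and the second is April 11.
At the standard offset (UTC+10:45), 21:15 UTC + 10h45m = 08:00 Fenium standard time (rolling into the next day, 6 April 2031).
The standard-time date in Fenium, April 6, 2031, lies within the daylight-saving period (17 November 2030 – 11 April 2031), so Fenium is on daylight time, UTC+11:45.
21:15 UTC + 11h45m = 09:00 local (rolling into the next day, 6 April 2031).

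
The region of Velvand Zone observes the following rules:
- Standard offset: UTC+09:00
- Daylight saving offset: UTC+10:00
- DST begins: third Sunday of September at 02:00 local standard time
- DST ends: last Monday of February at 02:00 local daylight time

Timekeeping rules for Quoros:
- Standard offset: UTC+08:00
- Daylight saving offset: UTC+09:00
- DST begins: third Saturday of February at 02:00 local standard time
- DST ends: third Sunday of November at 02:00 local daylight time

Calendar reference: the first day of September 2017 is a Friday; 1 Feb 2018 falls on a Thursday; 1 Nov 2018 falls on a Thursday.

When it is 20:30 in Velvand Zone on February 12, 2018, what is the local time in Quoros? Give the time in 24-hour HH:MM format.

1 September 2017 is a Friday, so the first Sunday is September 3 and the third is September 17.
1 February 2018 is a Thursday, so Mondays fall on 5, 12, 19, 26; the last is February 26.
February 12, 2018 falls between 17 September 2017 and 26 February 2018, so daylight saving is in effect and Velvand Zone is at UTC+10:00.
20:30 Velvand Zone − 10h = 10:30 UTC.
1 February 2018 is a Thursday, so the first Saturday is February 3 and the third is February 17.
1 November 2018 is a Thursday, so the first Sunday is November 4 and the third is November 18.
At the standard offset (UTC+08:00), 10:30 UTC + 8h = 18:30 Quoros standard time.
The standard-time date in Quoros, February 12, 2018, does not fall between 17 February and 18 November, so daylight saving is not in effect and Quoros is at UTC+08:00.
10:30 UTC + 8h = 18:30 Quoros.

18:30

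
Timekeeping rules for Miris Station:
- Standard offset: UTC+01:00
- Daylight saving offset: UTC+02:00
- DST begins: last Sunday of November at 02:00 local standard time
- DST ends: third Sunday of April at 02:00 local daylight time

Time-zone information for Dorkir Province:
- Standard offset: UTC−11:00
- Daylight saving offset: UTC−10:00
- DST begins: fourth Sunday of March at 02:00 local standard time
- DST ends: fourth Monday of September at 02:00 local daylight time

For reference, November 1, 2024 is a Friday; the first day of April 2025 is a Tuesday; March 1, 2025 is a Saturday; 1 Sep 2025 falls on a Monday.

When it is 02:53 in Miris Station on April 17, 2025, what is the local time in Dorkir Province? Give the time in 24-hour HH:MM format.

14:53

1 November 2024 is a Friday, so Sundays fall on 3, 10, 17, 24; the last is November 24.
1 April 2025 is a Tuesday, so the first Sunday is April 6 and the third is April 20.
Daylight saving runs 24 November 2024 – 20 April 2025; April 17, 2025 is inside that window, so Miris Station is at UTC+02:00.
02:53 Miris Station − 2h = 00:53 UTC.
1 March 2025 is a Saturday, so the first Sunday is March 2 and the fourth is March 23.
1 September 2025 is a Monday, so the first Monday is September 1 and the fourth is September 22.
At the standard offset (UTC−11:00), 00:53 UTC − 11h = 13:53 Dorkir Province standard time (rolling into the previous day, 16 April 2025).
Daylight saving runs 23 March – 22 September; the standard-time date in Dorkir Province, April 16, 2025, is inside that window, so Dorkir Province is at UTC−10:00.
00:53 UTC − 10h = 14:53 Dorkir Province (rolling into the previous day, 16 April 2025).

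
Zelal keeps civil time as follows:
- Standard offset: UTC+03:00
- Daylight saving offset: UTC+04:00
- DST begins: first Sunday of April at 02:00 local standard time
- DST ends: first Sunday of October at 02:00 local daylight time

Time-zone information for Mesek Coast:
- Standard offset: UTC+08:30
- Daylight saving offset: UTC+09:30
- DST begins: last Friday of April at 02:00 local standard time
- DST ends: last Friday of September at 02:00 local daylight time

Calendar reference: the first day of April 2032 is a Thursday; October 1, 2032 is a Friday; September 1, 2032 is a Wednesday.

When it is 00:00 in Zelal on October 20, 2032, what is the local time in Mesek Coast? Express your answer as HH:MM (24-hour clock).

05:30

1 April 2032 is a Thursday, so the first Sunday is April 4.
1 October 2032 is a Friday, so the first Sunday is October 3.
Daylight saving runs 4 April – 3 October; October 20, 2032 is outside that window, so Zelal is on standard time at UTC+03:00.
00:00 Zelal − 3h = 21:00 UTC (rolling into the previous day, 19 October 2032).
1 April 2032 is a Thursday, so Fridays fall on 2, 9, 16, 23, 30; the last is April 30.
1 September 2032 is a Wednesday, so Fridays fall on 3, 10, 17, 24; the last is September 24.
At the standard offset (UTC+08:30), 21:00 UTC + 8h30m = 05:30 Mesek Coast standard time (rolling into the next day, 20 October 2032).
The standard-time date in Mesek Coast, October 20, 2032, is outside the daylight-saving period (30 April – 24 September), so Mesek Coast is on standard time, UTC+08:30.
21:00 UTC + 8h30m = 05:30 Mesek Coast (rolling into the next day, 20 October 2032).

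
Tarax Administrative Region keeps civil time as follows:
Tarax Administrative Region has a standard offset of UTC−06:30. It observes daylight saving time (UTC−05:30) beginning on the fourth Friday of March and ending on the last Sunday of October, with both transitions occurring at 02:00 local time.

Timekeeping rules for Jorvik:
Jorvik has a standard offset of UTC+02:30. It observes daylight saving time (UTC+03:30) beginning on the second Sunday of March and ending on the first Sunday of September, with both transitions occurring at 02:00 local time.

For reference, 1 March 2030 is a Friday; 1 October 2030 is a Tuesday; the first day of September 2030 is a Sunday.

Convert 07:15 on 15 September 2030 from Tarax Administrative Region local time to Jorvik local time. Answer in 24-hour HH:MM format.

1 March 2030 is a Friday, so the first Friday is March 1 and the fourth is March 22.
1 October 2030 is a Tuesday, so Sundays fall on 6, 13, 20, 27; the last is October 27.
15 September 2030 lies within the daylight-saving period (22 March – 27 October), so Tarax Administrative Region is on daylight time, UTC−05:30.
07:15 Tarax Administrative Region + 5h30m = 12:45 UTC.
1 March 2030 is a Friday, so the first Sunday is March 3 and the second is March 10.
1 September 2030 is a Sunday, so the first Sunday is September 1.
At the standard offset (UTC+02:30), 12:45 UTC + 2h30m = 15:15 Jorvik standard time.
The standard-time date in Jorvik, 15 September 2030, is outside the daylight-saving period (10 March – 1 September), so Jorvik is on standard time, UTC+02:30.
12:45 UTC + 2h30m = 15:15 Jorvik.

15:15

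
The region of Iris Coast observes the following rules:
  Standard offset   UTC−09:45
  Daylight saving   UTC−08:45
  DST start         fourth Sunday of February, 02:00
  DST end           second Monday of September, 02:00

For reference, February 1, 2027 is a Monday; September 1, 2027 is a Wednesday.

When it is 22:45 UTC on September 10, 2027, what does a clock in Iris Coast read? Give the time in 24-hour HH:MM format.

14:00

1 February 2027 is a Monday, so the first Sunday is February 7 and the fourth is February 28.
1 September 2027 is a Wednesday, so the first Monday is September 6 and the second is September 13.
At the standard offset (UTC−09:45), 22:45 UTC − 9h45m = 13:00 Iris Coast standard time.
Daylight saving runs 28 February – 13 September; the standard-time date in Iris Coast, September 10, 2027, is inside that window, so Iris Coast is at UTC−08:45.
22:45 UTC − 8h45m = 14:00 local.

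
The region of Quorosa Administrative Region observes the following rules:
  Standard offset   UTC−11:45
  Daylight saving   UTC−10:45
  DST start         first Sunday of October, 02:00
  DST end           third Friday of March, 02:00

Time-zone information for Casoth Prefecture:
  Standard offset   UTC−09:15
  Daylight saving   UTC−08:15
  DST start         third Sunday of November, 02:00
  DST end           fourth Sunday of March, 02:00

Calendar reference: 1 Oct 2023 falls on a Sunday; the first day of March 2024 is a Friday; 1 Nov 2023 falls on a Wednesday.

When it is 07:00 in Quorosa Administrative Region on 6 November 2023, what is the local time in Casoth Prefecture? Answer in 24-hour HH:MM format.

1 October 2023 is a Sunday, so the first Sunday is October 1.
1 March 2024 is a Friday, so the first Friday is March 1 and the third is March 15.
6 November 2023 falls between 1 October 2023 and 15 March 2024, so daylight saving is in effect and Quorosa Administrative Region is at UTC−10:45.
07:00 Quorosa Administrative Region + 10h45m = 17:45 UTC.
1 November 2023 is a Wednesday, so the first Sunday is November 5 and the third is November 19.
1 March 2024 is a Friday, so the first Sunday is March 3 and the fourth is March 24.
At the standard offset (UTC−09:15), 17:45 UTC − 9h15m = 08:30 Casoth Prefecture standard time.
The standard-time date in Casoth Prefecture, 6 November 2023, is outside the daylight-saving period (19 November 2023 – 24 March 2024), so Casoth Prefecture is on standard time, UTC−09:15.
17:45 UTC − 9h15m = 08:30 Casoth Prefecture.

08:30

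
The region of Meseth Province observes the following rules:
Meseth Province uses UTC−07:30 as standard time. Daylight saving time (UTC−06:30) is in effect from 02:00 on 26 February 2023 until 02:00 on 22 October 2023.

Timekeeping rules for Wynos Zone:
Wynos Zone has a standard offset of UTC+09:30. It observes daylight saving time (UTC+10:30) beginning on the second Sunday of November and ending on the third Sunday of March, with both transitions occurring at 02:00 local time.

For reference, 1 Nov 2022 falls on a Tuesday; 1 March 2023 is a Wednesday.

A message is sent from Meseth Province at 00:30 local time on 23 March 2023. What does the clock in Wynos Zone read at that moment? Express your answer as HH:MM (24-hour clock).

16:30

23 March 2023 lies within the daylight-saving period (26 February – 22 October), so Meseth Province is on daylight time, UTC−06:30.
00:30 Meseth Province + 6h30m = 07:00 UTC.
1 November 2022 is a Tuesday, so the first Sunday is November 6 and the second is November 13.
1 March 2023 is a Wednesday, so the first Sunday is March 5 and the third is March 19.
At the standard offset (UTC+09:30), 07:00 UTC + 9h30m = 16:30 Wynos Zone standard time.
Daylight saving runs 13 November 2022 – 19 March 2023; the standard-time date in Wynos Zone, 23 March 2023, is outside that window, so Wynos Zone is on standard time at UTC+09:30.
07:00 UTC + 9h30m = 16:30 Wynos Zone.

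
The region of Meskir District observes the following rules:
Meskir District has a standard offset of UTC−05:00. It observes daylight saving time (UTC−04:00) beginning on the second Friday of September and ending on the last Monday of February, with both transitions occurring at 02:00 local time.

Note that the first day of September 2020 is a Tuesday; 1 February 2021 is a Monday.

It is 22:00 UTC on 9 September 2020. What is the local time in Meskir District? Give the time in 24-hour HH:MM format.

17:00

1 September 2020 is a Tuesday, so the first Friday is September 4 and the second is September 11.
1 February 2021 is a Monday, so Mondays fall on 1, 8, 15, 22; the last is February 22.
At the standard offset (UTC−05:00), 22:00 UTC − 5h = 17:00 Meskir District standard time.
The standard-time date in Meskir District, 9 September 2020, does not fall between 11 September 2020 and 22 February 2021, so daylight saving is not in effect and Meskir District is at UTC−05:00.
22:00 UTC − 5h = 17:00 local.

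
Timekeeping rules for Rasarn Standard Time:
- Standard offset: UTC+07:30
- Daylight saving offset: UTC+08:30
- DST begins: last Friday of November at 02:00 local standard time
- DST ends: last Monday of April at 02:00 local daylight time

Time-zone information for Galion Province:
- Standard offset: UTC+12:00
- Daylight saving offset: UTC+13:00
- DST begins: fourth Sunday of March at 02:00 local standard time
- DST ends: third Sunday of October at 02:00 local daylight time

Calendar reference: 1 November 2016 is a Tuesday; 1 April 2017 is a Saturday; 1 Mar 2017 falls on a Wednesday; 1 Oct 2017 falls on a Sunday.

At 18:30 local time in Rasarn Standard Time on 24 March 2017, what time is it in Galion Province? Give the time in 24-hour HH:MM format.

1 November 2016 is a Tuesday, so Fridays fall on 4, 11, 18, 25; the last is November 25.
1 April 2017 is a Saturday, so Mondays fall on 3, 10, 17, 24; the last is April 24.
24 March 2017 falls between 25 November 2016 and 24 April 2017, so daylight saving is in effect and Rasarn Standard Time is at UTC+08:30.
18:30 Rasarn Standard Time − 8h30m = 10:00 UTC.
1 March 2017 is a Wednesday, so the first Sunday is March 5 and the fourth is March 26.
1 October 2017 is a Sunday, so the first Sunday is October 1 and the third is October 15.
At the standard offset (UTC+12:00), 10:00 UTC + 12h = 22:00 Galion Province standard time.
The standard-time date in Galion Province, 24 March 2017, is outside the daylight-saving period (26 March – 15 October), so Galion Province is on standard time, UTC+12:00.
10:00 UTC + 12h = 22:00 Galion Province.

22:00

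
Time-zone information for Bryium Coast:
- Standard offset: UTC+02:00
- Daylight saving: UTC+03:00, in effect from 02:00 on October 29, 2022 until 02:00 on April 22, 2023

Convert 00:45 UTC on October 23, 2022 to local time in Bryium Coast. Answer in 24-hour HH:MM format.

02:45

At the standard offset (UTC+02:00), 00:45 UTC + 2h = 02:45 Bryium Coast standard time.
The standard-time date in Bryium Coast, October 23, 2022, does not fall between 29 October 2022 and 22 April 2023, so daylight saving is not in effect and Bryium Coast is at UTC+02:00.
00:45 UTC + 2h = 02:45 local.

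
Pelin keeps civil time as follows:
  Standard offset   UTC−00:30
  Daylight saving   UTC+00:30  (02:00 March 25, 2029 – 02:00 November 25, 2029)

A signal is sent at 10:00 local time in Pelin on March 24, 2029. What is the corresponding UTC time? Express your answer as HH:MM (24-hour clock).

10:30

Daylight saving runs 25 March – 25 November; March 24, 2029 is outside that window, so Pelin is on standard time at UTC−00:30.
10:00 local + 0h30m = 10:30 UTC.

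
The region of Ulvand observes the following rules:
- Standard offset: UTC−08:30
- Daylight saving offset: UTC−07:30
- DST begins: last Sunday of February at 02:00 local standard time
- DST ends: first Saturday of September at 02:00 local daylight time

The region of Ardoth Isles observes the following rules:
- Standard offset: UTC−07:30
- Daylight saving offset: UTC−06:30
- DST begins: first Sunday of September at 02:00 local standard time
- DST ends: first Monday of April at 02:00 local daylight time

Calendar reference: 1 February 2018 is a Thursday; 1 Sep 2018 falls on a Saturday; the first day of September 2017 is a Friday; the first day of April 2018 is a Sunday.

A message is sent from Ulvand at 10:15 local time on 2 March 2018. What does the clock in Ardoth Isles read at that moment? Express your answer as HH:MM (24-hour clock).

11:15

1 February 2018 is a Thursday, so Sundays fall on 4, 11, 18, 25; the last is February 25.
1 September 2018 is a Saturday, so the first Saturday is September 1.
2 March 2018 falls between 25 February and 1 September, so daylight saving is in effect and Ulvand is at UTC−07:30.
10:15 Ulvand + 7h30m = 17:45 UTC.
1 September 2017 is a Friday, so the first Sunday is September 3.
1 April 2018 is a Sunday, so the first Monday is April 2.
At the standard offset (UTC−07:30), 17:45 UTC − 7h30m = 10:15 Ardoth Isles standard time.
The standard-time date in Ardoth Isles, 2 March 2018, falls between 3 September 2017 and 2 April 2018, so daylight saving is in effect and Ardoth Isles is at UTC−06:30.
17:45 UTC − 6h30m = 11:15 Ardoth Isles.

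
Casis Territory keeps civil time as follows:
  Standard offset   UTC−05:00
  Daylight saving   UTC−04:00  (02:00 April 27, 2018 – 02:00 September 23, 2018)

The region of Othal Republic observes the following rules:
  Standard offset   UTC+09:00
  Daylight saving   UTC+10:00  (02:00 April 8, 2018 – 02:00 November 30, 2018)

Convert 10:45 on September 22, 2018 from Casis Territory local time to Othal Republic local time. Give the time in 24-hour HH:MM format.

00:45

September 22, 2018 falls between 27 April and 23 September, so daylight saving is in effect and Casis Territory is at UTC−04:00.
10:45 Casis Territory + 4h = 14:45 UTC.
At the standard offset (UTC+09:00), 14:45 UTC + 9h = 23:45 Othal Republic standard time.
The standard-time date in Othal Republic, September 22, 2018, lies within the daylight-saving period (8 April – 30 November), so Othal Republic is on daylight time, UTC+10:00.
14:45 UTC + 10h = 00:45 Othal Republic (rolling into the next day, 23 September 2018).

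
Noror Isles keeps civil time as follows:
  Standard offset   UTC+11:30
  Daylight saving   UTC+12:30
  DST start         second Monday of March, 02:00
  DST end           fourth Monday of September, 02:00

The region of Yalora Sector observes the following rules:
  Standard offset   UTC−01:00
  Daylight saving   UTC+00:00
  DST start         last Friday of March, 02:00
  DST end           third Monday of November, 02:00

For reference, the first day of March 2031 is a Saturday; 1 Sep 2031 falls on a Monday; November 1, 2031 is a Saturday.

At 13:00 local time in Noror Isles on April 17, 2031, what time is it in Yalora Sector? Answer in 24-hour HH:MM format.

00:30

1 March 2031 is a Saturday, so the first Monday is March 3 and the second is March 10.
1 September 2031 is a Monday, so the first Monday is September 1 and the fourth is September 22.
April 17, 2031 falls between 10 March and 22 September, so daylight saving is in effect and Noror Isles is at UTC+12:30.
13:00 Noror Isles − 12h30m = 00:30 UTC.
1 March 2031 is a Saturday, so Fridays fall on 7, 14, 21, 28; the last is March 28.
1 November 2031 is a Saturday, so the first Monday is November 3 and the third is November 17.
At the standard offset (UTC−01:00), 00:30 UTC − 1h = 23:30 Yalora Sector standard time (rolling into the previous day, 16 April 2031).
Daylight saving runs 28 March – 17 November; the standard-time date in Yalora Sector, April 16, 2031, is inside that window, so Yalora Sector is at UTC+00:00.
00:30 UTC + 0h = 00:30 Yalora Sector.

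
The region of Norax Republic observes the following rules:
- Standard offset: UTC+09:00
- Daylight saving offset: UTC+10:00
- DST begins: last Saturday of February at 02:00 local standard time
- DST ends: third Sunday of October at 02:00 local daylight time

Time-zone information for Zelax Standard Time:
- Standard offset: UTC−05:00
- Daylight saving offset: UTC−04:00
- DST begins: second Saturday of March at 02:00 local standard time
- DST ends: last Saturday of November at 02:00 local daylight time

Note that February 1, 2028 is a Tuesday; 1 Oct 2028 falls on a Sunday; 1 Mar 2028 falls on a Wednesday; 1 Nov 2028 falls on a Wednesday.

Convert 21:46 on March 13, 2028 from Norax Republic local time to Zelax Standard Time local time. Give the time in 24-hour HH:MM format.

07:46

1 February 2028 is a Tuesday, so Saturdays fall on 5, 12, 19, 26; the last is February 26.
1 October 2028 is a Sunday, so the first Sunday is October 1 and the third is October 15.
March 13, 2028 falls between 26 February and 15 October, so daylight saving is in effect and Norax Republic is at UTC+10:00.
21:46 Norax Republic − 10h = 11:46 UTC.
1 March 2028 is a Wednesday, so the first Saturday is March 4 and the second is March 11.
1 November 2028 is a Wednesday, so Saturdays fall on 4, 11, 18, 25; the last is November 25.
At the standard offset (UTC−05:00), 11:46 UTC − 5h = 06:46 Zelax Standard Time standard time.
The standard-time date in Zelax Standard Time, March 13, 2028, falls between 11 March and 25 November, so daylight saving is in effect and Zelax Standard Time is at UTC−04:00.
11:46 UTC − 4h = 07:46 Zelax Standard Time.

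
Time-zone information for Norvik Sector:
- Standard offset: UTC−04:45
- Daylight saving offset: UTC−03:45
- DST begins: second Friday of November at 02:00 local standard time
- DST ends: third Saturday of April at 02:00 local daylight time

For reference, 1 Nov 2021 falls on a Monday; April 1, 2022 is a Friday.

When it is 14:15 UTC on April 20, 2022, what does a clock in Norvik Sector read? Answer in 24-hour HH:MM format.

09:30

1 November 2021 is a Monday, so the first Friday is November 5 and the second is November 12.
1 April 2022 is a Friday, so the first Saturday is April 2 and the third is April 16.
At the standard offset (UTC−04:45), 14:15 UTC − 4h45m = 09:30 Norvik Sector standard time.
The standard-time date in Norvik Sector, April 20, 2022, does not fall between 12 November 2021 and 16 April 2022, so daylight saving is not in effect and Norvik Sector is at UTC−04:45.
14:15 UTC − 4h45m = 09:30 local.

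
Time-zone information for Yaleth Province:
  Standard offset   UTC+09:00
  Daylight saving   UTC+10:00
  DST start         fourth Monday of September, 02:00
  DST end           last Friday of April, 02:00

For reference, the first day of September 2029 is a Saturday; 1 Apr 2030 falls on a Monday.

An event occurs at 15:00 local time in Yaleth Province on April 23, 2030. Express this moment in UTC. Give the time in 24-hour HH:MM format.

05:00

1 September 2029 is a Saturday, so the first Monday is September 3 and the fourth is September 24.
1 April 2030 is a Monday, so Fridays fall on 5, 12, 19, 26; the last is April 26.
April 23, 2030 falls between 24 September 2029 and 26 April 2030, so daylight saving is in effect and Yaleth Province is at UTC+10:00.
15:00 local − 10h = 05:00 UTC.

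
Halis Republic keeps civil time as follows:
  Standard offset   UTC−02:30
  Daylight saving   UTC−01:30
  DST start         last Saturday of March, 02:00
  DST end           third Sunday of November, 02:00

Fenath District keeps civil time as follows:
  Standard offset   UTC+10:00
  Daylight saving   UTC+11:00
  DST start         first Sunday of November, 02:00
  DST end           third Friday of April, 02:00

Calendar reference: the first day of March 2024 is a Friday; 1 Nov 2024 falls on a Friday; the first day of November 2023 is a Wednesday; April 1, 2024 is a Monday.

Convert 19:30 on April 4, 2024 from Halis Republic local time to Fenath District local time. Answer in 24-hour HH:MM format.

08:00

1 March 2024 is a Friday, so Saturdays fall on 2, 9, 16, 23, 30; the last is March 30.
1 November 2024 is a Friday, so the first Sunday is November 3 and the third is November 17.
April 4, 2024 falls between 30 March and 17 November, so daylight saving is in effect and Halis Republic is at UTC−01:30.
19:30 Halis Republic + 1h30m = 21:00 UTC.
1 November 2023 is a Wednesday, so the first Sunday is November 5.
1 April 2024 is a Monday, so the first Friday is April 5 and the third is April 19.
At the standard offset (UTC+10:00), 21:00 UTC + 10h = 07:00 Fenath District standard time (rolling into the next day, 5 April 2024).
Daylight saving runs 5 November 2023 – 19 April 2024; the standard-time date in Fenath District, April 5, 2024, is inside that window, so Fenath District is at UTC+11:00.
21:00 UTC + 11h = 08:00 Fenath District (rolling into the next day, 5 April 2024).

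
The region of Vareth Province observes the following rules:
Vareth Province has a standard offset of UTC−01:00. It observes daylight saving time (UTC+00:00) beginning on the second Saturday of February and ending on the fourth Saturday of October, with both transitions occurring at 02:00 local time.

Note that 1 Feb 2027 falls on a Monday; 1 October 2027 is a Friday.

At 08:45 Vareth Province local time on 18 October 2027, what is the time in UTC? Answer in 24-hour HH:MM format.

1 February 2027 is a Monday, so the first Saturday is February 6 and the second is February 13.
1 October 2027 is a Friday, so the first Saturday is October 2 and the fourth is October 23.
18 October 2027 falls between 13 February and 23 October, so daylight saving is in effect and Vareth Province is at UTC+00:00.
08:45 local − 0h = 08:45 UTC.

08:45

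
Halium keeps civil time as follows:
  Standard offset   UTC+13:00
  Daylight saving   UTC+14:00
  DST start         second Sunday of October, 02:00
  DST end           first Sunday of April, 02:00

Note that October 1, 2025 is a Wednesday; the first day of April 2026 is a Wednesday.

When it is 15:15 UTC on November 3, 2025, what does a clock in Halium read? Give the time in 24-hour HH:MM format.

05:15

1 October 2025 is a Wednesday, so the first Sunday is October 5 and the second is October 12.
1 April 2026 is a Wednesday, so the first Sunday is April 5.
At the standard offset (UTC+13:00), 15:15 UTC + 13h = 04:15 Halium standard time (rolling into the next day, 4 November 2025).
The standard-time date in Halium, November 4, 2025, lies within the daylight-saving period (12 October 2025 – 5 April 2026), so Halium is on daylight time, UTC+14:00.
15:15 UTC + 14h = 05:15 local (rolling into the next day, 4 November 2025).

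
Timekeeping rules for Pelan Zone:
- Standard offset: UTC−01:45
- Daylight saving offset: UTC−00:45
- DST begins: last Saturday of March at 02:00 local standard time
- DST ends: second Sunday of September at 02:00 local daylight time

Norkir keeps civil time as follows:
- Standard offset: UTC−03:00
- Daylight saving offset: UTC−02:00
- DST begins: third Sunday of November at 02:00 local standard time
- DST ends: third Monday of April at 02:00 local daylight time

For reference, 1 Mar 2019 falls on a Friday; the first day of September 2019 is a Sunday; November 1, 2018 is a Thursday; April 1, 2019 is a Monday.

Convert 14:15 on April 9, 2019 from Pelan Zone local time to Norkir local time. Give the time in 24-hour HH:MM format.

1 March 2019 is a Friday, so Saturdays fall on 2, 9, 16, 23, 30; the last is March 30.
1 September 2019 is a Sunday, so the first Sunday is September 1 and the second is September 8.
April 9, 2019 falls between 30 March and 8 September, so daylight saving is in effect and Pelan Zone is at UTC−00:45.
14:15 Pelan Zone + 0h45m = 15:00 UTC.
1 November 2018 is a Thursday, so the first Sunday is November 4 and the third is November 18.
1 April 2019 is a Monday, so the first Monday is April 1 and the third is April 15.
At the standard offset (UTC−03:00), 15:00 UTC − 3h = 12:00 Norkir standard time.
The standard-time date in Norkir, April 9, 2019, falls between 18 November 2018 and 15 April 2019, so daylight saving is in effect and Norkir is at UTC−02:00.
15:00 UTC − 2h = 13:00 Norkir.

13:00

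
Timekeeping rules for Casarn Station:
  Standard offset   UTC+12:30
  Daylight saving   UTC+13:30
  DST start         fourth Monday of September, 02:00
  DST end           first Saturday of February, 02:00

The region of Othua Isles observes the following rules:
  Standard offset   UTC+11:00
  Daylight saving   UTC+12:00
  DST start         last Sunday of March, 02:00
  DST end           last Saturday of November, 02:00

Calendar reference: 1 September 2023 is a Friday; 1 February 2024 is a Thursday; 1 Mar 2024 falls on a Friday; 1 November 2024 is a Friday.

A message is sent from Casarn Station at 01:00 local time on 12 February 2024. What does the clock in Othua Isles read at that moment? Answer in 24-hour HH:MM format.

1 September 2023 is a Friday, so the first Monday is September 4 and the fourth is September 25.
1 February 2024 is a Thursday, so the first Saturday is February 3.
Daylight saving runs 25 September 2023 – 3 February 2024; 12 February 2024 is outside that window, so Casarn Station is on standard time at UTC+12:30.
01:00 Casarn Station − 12h30m = 12:30 UTC (rolling into the previous day, 11 February 2024).
1 March 2024 is a Friday, so Sundays fall on 3, 10, 17, 24, 31; the last is March 31.
1 November 2024 is a Friday, so Saturdays fall on 2, 9, 16, 23, 30; the last is November 30.
At the standard offset (UTC+11:00), 12:30 UTC + 11h = 23:30 Othua Isles standard time.
The standard-time date in Othua Isles, 11 February 2024, does not fall between 31 March and 30 November, so daylight saving is not in effect and Othua Isles is at UTC+11:00.
12:30 UTC + 11h = 23:30 Othua Isles.

23:30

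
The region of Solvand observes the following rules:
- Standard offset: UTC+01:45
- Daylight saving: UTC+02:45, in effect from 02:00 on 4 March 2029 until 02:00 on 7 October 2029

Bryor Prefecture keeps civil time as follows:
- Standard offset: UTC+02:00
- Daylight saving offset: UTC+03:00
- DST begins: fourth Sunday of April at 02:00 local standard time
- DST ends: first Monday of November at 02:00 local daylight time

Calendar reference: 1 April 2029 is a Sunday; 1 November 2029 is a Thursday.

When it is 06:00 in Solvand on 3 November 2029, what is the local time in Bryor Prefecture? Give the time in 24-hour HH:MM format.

Daylight saving runs 4 March – 7 October; 3 November 2029 is outside that window, so Solvand is on standard time at UTC+01:45.
06:00 Solvand − 1h45m = 04:15 UTC.
1 April 2029 is a Sunday, so the first Sunday is April 1 and the fourth is April 22.
1 November 2029 is a Thursday, so the first Monday is November 5.
At the standard offset (UTC+02:00), 04:15 UTC + 2h = 06:15 Bryor Prefecture standard time.
The standard-time date in Bryor Prefecture, 3 November 2029, lies within the daylight-saving period (22 April – 5 November), so Bryor Prefecture is on daylight time, UTC+03:00.
04:15 UTC + 3h = 07:15 Bryor Prefecture.

07:15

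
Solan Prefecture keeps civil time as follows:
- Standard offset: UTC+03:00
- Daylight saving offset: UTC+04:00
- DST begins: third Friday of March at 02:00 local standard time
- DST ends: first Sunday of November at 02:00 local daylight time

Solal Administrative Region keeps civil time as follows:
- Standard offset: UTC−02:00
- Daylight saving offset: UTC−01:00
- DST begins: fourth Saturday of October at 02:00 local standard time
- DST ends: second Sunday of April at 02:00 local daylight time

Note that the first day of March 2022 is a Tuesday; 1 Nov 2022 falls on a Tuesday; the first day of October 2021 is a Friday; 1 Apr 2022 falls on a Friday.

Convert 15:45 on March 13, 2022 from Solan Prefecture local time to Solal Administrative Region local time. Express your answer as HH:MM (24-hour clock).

11:45

1 March 2022 is a Tuesday, so the first Friday is March 4 and the third is March 18.
1 November 2022 is a Tuesday, so the first Sunday is November 6.
Daylight saving runs 18 March – 6 November; March 13, 2022 is outside that window, so Solan Prefecture is on standard time at UTC+03:00.
15:45 Solan Prefecture − 3h = 12:45 UTC.
1 October 2021 is a Friday, so the first Saturday is October 2 and the fourth is October 23.
1 April 2022 is a Friday, so the first Sunday is April 3 and the second is April 10.
At the standard offset (UTC−02:00), 12:45 UTC − 2h = 10:45 Solal Administrative Region standard time.
The standard-time date in Solal Administrative Region, March 13, 2022, falls between 23 October 2021 and 10 April 2022, so daylight saving is in effect and Solal Administrative Region is at UTC−01:00.
12:45 UTC − 1h = 11:45 Solal Administrative Region.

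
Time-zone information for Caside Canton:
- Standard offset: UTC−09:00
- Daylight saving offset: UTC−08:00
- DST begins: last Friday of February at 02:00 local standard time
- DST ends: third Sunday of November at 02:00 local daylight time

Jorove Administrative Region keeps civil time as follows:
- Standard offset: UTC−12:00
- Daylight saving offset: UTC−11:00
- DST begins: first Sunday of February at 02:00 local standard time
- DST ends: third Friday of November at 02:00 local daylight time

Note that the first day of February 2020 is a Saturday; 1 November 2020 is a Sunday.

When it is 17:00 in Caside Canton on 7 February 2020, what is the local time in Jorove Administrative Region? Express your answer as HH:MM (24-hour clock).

1 February 2020 is a Saturday, so Fridays fall on 7, 14, 21, 28; the last is February 28.
1 November 2020 is a Sunday, so the first Sunday is November 1 and the third is November 15.
Daylight saving runs 28 February – 15 November; 7 February 2020 is outside that window, so Caside Canton is on standard time at UTC−09:00.
17:00 Caside Canton + 9h = 02:00 UTC (rolling into the next day, 8 February 2020).
1 February 2020 is a Saturday, so the first Sunday is February 2.
1 November 2020 is a Sunday, so the first Friday is November 6 and the third is November 20.
At the standard offset (UTC−12:00), 02:00 UTC − 12h = 14:00 Jorove Administrative Region standard time (rolling into the previous day, 7 February 2020).
The standard-time date in Jorove Administrative Region, 7 February 2020, lies within the daylight-saving period (2 February – 20 November), so Jorove Administrative Region is on daylight time, UTC−11:00.
02:00 UTC − 11h = 15:00 Jorove Administrative Region (rolling into the previous day, 7 February 2020).

15:00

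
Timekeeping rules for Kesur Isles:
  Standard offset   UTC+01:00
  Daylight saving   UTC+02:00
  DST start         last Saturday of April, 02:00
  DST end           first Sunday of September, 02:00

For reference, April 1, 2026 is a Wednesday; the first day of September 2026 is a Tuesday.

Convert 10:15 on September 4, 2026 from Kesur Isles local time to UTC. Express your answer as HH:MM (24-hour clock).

08:15

1 April 2026 is a Wednesday, so Saturdays fall on 4, 11, 18, 25; the last is April 25.
1 September 2026 is a Tuesday, so the first Sunday is September 6.
September 4, 2026 lies within the daylight-saving period (25 April – 6 September), so Kesur Isles is on daylight time, UTC+02:00.
10:15 local − 2h = 08:15 UTC.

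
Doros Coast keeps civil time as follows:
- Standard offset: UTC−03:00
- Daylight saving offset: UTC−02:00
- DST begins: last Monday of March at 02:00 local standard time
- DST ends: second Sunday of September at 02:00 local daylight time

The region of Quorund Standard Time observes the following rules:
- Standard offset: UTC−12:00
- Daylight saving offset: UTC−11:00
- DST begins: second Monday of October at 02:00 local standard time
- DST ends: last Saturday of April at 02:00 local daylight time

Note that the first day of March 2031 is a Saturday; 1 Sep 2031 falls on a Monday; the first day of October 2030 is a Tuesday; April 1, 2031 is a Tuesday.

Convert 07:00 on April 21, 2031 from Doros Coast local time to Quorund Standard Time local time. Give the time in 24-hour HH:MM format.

22:00

1 March 2031 is a Saturday, so Mondays fall on 3, 10, 17, 24, 31; the last is March 31.
1 September 2031 is a Monday, so the first Sunday is September 7 and the second is September 14.
April 21, 2031 falls between 31 March and 14 September, so daylight saving is in effect and Doros Coast is at UTC−02:00.
07:00 Doros Coast + 2h = 09:00 UTC.
1 October 2030 is a Tuesday, so the first Monday is October 7 and the second is October 14.
1 April 2031 is a Tuesday, so Saturdays fall on 5, 12, 19, 26; the last is April 26.
At the standard offset (UTC−12:00), 09:00 UTC − 12h = 21:00 Quorund Standard Time standard time (rolling into the previous day, 20 April 2031).
The standard-time date in Quorund Standard Time, April 20, 2031, lies within the daylight-saving period (14 October 2030 – 26 April 2031), so Quorund Standard Time is on daylight time, UTC−11:00.
09:00 UTC − 11h = 22:00 Quorund Standard Time (rolling into the previous day, 20 April 2031).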